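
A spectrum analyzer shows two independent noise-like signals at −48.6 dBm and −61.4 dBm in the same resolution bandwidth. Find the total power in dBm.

−48.4 dBm

Convert to linear, add, convert back:
P₁ = 1.38×10⁻⁸ W, P₂ = 7.24×10⁻¹⁰ W
P_tot = 1.45×10⁻⁸ W → 10 log₁₀(P_tot / 10⁻³) = −48.4 dBm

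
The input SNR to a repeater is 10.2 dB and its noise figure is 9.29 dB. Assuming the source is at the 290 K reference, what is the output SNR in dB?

By definition F = SNR_in/SNR_out, so in dB: SNR_out = SNR_in − NF
SNR_out = 10.2 − 9.29 = 0.91 dB

0.91 dB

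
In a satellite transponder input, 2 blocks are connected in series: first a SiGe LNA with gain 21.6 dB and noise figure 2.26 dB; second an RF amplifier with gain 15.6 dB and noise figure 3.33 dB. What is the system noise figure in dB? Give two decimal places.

Convert to linear (a loss of L dB is a gain of −L dB): F_i = 10^(NF_i/10), G_i = 10^(G_i,dB/10)
  Stage 1: F_1 = 10^(2.26/10) = 1.683, G_1 = 10^(21.6/10) = 144.5
  Stage 2: F_2 = 10^(3.33/10) = 2.153, G_2 = 10^(15.6/10) = 36.31
Friis cascade:
  F = 1.683 + (2.153 − 1)/144.5 = 1.691
NF = 10 log₁₀(1.691) = 2.28 dB

2.28 dB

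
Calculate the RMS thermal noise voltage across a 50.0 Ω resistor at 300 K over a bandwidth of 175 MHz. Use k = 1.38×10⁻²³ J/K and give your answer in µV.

12.0 µV

V_n = √(4kTRB)
4kTRB = 4 × 1.38×10⁻²³ × 300 × 5.00×10¹ × 1.75×10⁸ = 1.45×10⁻¹⁰ V²
V_n = √(1.45×10⁻¹⁰) = 1.20×10⁻⁵ V = 12.0 µV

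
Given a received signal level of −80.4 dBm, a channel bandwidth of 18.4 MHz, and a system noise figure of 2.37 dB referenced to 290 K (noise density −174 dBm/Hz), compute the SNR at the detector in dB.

18.6 dB

Noise floor: N = −174 + 10 log₁₀(B) + NF
10 log₁₀(1.84×10⁷) = 72.65 dB
N = −174 + 72.65 + 2.37 = −98.98 dBm
SNR = P_sig − N = −80.4 − (−98.98) = 18.58 dB → 18.6 dB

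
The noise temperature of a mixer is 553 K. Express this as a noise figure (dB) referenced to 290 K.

F = 1 + T_e/T₀ = 1 + 553/290 = 2.9069
NF = 10 log₁₀(2.9069) = 4.63 dB

4.63 dB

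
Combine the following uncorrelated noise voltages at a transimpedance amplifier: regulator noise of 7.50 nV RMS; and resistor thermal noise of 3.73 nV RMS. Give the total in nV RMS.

Uncorrelated sources add in power (mean-square): V_tot = √(ΣV_i²)
V_tot = √[(7.50×10⁻⁹)² + (3.73×10⁻⁹)²] = 8.38×10⁻⁹ V = 8.38 nV

8.38 nV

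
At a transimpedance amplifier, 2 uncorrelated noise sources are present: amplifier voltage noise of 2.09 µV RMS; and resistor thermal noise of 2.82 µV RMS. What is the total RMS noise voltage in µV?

Uncorrelated sources add in power (mean-square): V_tot = √(ΣV_i²)
V_tot = √[(2.09×10⁻⁶)² + (2.82×10⁻⁶)²] = 3.51×10⁻⁶ V = 3.51 µV

3.51 µV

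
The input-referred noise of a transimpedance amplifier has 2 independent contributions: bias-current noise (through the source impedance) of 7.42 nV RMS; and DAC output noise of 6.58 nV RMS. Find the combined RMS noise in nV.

Uncorrelated sources add in power (mean-square): V_tot = √(ΣV_i²)
V_tot = √[(7.42×10⁻⁹)² + (6.58×10⁻⁹)²] = 9.92×10⁻⁹ V = 9.92 nV

9.92 nV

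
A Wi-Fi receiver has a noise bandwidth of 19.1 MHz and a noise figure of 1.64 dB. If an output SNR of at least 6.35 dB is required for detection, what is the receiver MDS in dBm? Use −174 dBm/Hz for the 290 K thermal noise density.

−93.2 dBm

Sensitivity = −174 + 10 log₁₀(B) + NF + SNR_min
= −174 + 72.81 + 1.64 + 6.35
= −93.20 dBm → −93.2 dBm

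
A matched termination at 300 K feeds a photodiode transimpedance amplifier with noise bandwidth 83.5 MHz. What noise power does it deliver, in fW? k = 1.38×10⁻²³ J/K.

P_n = kTB = 1.38×10⁻²³ × 300 × 8.35×10⁷ = 3.46×10⁻¹³ W = 346 fW

346 fW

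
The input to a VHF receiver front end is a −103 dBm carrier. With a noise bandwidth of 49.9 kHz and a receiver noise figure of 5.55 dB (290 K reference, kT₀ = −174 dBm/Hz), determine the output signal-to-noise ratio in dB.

18.5 dB

Noise floor: N = −174 + 10 log₁₀(B) + NF
10 log₁₀(4.99×10⁴) = 46.98 dB
N = −174 + 46.98 + 5.55 = −121.47 dBm
SNR = P_sig − N = −103 − (−121.47) = 18.47 dB → 18.5 dB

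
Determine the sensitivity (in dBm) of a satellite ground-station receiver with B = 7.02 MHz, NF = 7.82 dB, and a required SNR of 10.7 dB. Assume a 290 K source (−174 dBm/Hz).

Sensitivity = −174 + 10 log₁₀(B) + NF + SNR_min
= −174 + 68.46 + 7.82 + 10.7
= −87.02 dBm → −87.0 dBm

−87.0 dBm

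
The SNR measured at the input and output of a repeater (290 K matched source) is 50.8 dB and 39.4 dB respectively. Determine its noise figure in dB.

11.4 dB

NF (dB) = SNR_in(dB) − SNR_out(dB) when the source is at T₀
NF = 50.8 − 39.4 = 11.4 dB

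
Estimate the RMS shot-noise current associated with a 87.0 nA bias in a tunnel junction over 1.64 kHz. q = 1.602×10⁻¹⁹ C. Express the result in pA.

6.76 pA

I_n = √(2qI·B)
2qI·B = 2 × 1.602×10⁻¹⁹ × 8.70×10⁻⁸ × 1.64×10³ = 4.57×10⁻²³ A²
I_n = √(4.57×10⁻²³) = 6.76×10⁻¹² A = 6.76 pA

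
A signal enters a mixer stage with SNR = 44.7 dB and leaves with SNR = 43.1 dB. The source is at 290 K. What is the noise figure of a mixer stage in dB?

NF (dB) = SNR_in(dB) − SNR_out(dB) when the source is at T₀
NF = 44.7 − 43.1 = 1.6 dB

1.6 dB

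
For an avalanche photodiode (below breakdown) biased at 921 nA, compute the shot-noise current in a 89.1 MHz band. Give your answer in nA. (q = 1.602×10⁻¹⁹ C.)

5.13 nA

I_n = √(2qI·B)
2qI·B = 2 × 1.602×10⁻¹⁹ × 9.21×10⁻⁷ × 8.91×10⁷ = 2.63×10⁻¹⁷ A²
I_n = √(2.63×10⁻¹⁷) = 5.13×10⁻⁹ A = 5.13 nA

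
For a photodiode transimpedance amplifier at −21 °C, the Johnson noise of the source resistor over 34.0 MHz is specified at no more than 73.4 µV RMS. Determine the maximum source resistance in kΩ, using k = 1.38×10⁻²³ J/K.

T = −21 °C + 273.15 = 252.15 K
Johnson–Nyquist: V_n = √(4kTRB) ⇒ R = V_n² / (4kTB)
4kTB = 4 × 1.38×10⁻²³ × 252.15 × 3.40×10⁷ = 4.73×10⁻¹³
R = (7.34×10⁻⁵)² / 4.73×10⁻¹³ = 1.14×10⁴ Ω = 11.4 kΩ

11.4 kΩ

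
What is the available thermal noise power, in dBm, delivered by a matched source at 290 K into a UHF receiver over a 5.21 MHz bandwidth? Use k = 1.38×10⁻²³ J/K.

−106.8 dBm

P_n = kTB = 1.38×10⁻²³ × 290 × 5.21×10⁶ = 2.09×10⁻¹⁴ W
In dBm: 10 log₁₀(2.09×10⁻¹⁴ / 10⁻³) = −106.8 dBm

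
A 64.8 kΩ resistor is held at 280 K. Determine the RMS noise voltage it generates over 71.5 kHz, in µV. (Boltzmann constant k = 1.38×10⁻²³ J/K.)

V_n = √(4kTRB)
4kTRB = 4 × 1.38×10⁻²³ × 280 × 6.48×10⁴ × 7.15×10⁴ = 7.16×10⁻¹¹ V²
V_n = √(7.16×10⁻¹¹) = 8.46×10⁻⁶ V = 8.46 µV

8.46 µV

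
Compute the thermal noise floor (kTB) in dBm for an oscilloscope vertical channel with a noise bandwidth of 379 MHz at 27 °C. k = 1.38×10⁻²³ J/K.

−88.0 dBm

T = 27 °C + 273.15 = 300.15 K
P_n = kTB = 1.38×10⁻²³ × 300.15 × 3.79×10⁸ = 1.57×10⁻¹² W
In dBm: 10 log₁₀(1.57×10⁻¹² / 10⁻³) = −88.0 dBm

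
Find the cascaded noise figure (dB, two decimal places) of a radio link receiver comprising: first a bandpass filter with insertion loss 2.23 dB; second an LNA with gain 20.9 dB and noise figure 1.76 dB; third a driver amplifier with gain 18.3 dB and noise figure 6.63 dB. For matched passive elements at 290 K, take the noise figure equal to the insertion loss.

4.07 dB

Convert to linear (a loss of L dB is a gain of −L dB): F_i = 10^(NF_i/10), G_i = 10^(G_i,dB/10)
  Stage 1: F_1 = 10^(2.23/10) = 1.671, G_1 = 10^(−2.23/10) = 0.5984
  Stage 2: F_2 = 10^(1.76/10) = 1.500, G_2 = 10^(20.9/10) = 123.0
  Stage 3: F_3 = 10^(6.63/10) = 4.603, G_3 = 10^(18.3/10) = 67.61
Friis cascade:
  F = 1.671 + (1.500 − 1)/0.5984 + (4.603 − 1)/73.62 = 2.555
NF = 10 log₁₀(2.555) = 4.07 dB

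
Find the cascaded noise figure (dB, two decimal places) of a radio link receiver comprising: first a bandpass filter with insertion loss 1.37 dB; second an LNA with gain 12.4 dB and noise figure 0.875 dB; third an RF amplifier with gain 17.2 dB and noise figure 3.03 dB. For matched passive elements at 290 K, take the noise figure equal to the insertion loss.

2.45 dB

Convert to linear (a loss of L dB is a gain of −L dB): F_i = 10^(NF_i/10), G_i = 10^(G_i,dB/10)
  Stage 1: F_1 = 10^(1.37/10) = 1.371, G_1 = 10^(−1.37/10) = 0.7295
  Stage 2: F_2 = 10^(0.875/10) = 1.223, G_2 = 10^(12.4/10) = 17.38
  Stage 3: F_3 = 10^(3.03/10) = 2.009, G_3 = 10^(17.2/10) = 52.48
Friis cascade:
  F = 1.371 + (1.223 − 1)/0.7295 + (2.009 − 1)/12.68 = 1.756
NF = 10 log₁₀(1.756) = 2.45 dB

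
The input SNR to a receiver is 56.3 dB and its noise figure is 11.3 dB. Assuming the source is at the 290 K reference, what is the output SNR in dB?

45.0 dB

By definition F = SNR_in/SNR_out, so in dB: SNR_out = SNR_in − NF
SNR_out = 56.3 − 11.3 = 45.0 dB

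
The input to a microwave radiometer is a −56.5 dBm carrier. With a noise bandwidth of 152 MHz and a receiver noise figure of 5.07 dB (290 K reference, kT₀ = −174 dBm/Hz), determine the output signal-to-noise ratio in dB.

30.6 dB

Noise floor: N = −174 + 10 log₁₀(B) + NF
10 log₁₀(1.52×10⁸) = 81.82 dB
N = −174 + 81.82 + 5.07 = −87.11 dBm
SNR = P_sig − N = −56.5 − (−87.11) = 30.61 dB → 30.6 dB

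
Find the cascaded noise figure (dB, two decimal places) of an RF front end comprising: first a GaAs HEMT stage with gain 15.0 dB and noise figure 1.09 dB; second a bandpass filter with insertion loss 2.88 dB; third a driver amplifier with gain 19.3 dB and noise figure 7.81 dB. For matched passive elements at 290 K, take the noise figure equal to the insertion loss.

2.11 dB

Convert to linear (a loss of L dB is a gain of −L dB): F_i = 10^(NF_i/10), G_i = 10^(G_i,dB/10)
  Stage 1: F_1 = 10^(1.09/10) = 1.285, G_1 = 10^(15.0/10) = 31.62
  Stage 2: F_2 = 10^(2.88/10) = 1.941, G_2 = 10^(−2.88/10) = 0.5152
  Stage 3: F_3 = 10^(7.81/10) = 6.039, G_3 = 10^(19.3/10) = 85.11
Friis cascade:
  F = 1.285 + (1.941 − 1)/31.62 + (6.039 − 1)/16.29 = 1.624
NF = 10 log₁₀(1.624) = 2.11 dB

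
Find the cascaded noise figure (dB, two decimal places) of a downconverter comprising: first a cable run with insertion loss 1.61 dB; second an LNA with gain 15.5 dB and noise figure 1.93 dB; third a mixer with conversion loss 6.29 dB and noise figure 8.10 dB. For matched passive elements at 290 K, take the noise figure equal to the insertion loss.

Convert to linear (a loss of L dB is a gain of −L dB): F_i = 10^(NF_i/10), G_i = 10^(G_i,dB/10)
  Stage 1: F_1 = 10^(1.61/10) = 1.449, G_1 = 10^(−1.61/10) = 0.6902
  Stage 2: F_2 = 10^(1.93/10) = 1.560, G_2 = 10^(15.5/10) = 35.48
  Stage 3: F_3 = 10^(8.10/10) = 6.457, G_3 = 10^(−6.29/10) = 0.2350
Friis cascade:
  F = 1.449 + (1.560 − 1)/0.6902 + (6.457 − 1)/24.49 = 2.482
NF = 10 log₁₀(2.482) = 3.95 dB

3.95 dB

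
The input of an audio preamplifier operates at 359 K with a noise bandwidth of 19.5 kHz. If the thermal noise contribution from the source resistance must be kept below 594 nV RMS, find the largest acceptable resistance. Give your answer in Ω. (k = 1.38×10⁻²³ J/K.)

Johnson–Nyquist: V_n = √(4kTRB) ⇒ R = V_n² / (4kTB)
4kTB = 4 × 1.38×10⁻²³ × 359 × 1.95×10⁴ = 3.86×10⁻¹⁶
R = (5.94×10⁻⁷)² / 3.86×10⁻¹⁶ = 9.13×10² Ω = 913 Ω

913 Ω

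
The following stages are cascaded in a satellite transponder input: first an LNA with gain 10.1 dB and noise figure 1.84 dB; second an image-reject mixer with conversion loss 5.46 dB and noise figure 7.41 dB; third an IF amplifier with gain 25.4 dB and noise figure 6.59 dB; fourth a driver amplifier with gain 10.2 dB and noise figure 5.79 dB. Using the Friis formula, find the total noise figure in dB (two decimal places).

5.04 dB

Convert to linear (a loss of L dB is a gain of −L dB): F_i = 10^(NF_i/10), G_i = 10^(G_i,dB/10)
  Stage 1: F_1 = 10^(1.84/10) = 1.528, G_1 = 10^(10.1/10) = 10.23
  Stage 2: F_2 = 10^(7.41/10) = 5.508, G_2 = 10^(−5.46/10) = 0.2844
  Stage 3: F_3 = 10^(6.59/10) = 4.560, G_3 = 10^(25.4/10) = 346.7
  Stage 4: F_4 = 10^(5.79/10) = 3.793, G_4 = 10^(10.2/10) = 10.47
Friis cascade:
  F = 1.528 + (5.508 − 1)/10.23 + (4.560 − 1)/2.911 + (3.793 − 1)/1009 = 3.194
NF = 10 log₁₀(3.194) = 5.04 dB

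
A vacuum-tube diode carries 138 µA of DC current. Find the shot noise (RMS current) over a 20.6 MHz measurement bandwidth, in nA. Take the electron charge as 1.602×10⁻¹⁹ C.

30.2 nA

I_n = √(2qI·B)
2qI·B = 2 × 1.602×10⁻¹⁹ × 1.38×10⁻⁴ × 2.06×10⁷ = 9.11×10⁻¹⁶ A²
I_n = √(9.11×10⁻¹⁶) = 3.02×10⁻⁸ A = 30.2 nA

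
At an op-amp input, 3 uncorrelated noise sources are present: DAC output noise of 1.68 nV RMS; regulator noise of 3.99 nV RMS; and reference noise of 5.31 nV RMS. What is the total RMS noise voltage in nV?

6.85 nV

Uncorrelated sources add in power (mean-square): V_tot = √(ΣV_i²)
V_tot = √[(1.68×10⁻⁹)² + (3.99×10⁻⁹)² + (5.31×10⁻⁹)²] = 6.85×10⁻⁹ V = 6.85 nV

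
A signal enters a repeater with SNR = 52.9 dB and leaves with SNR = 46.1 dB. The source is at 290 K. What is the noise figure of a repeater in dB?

6.8 dB

NF (dB) = SNR_in(dB) − SNR_out(dB) when the source is at T₀
NF = 52.9 − 46.1 = 6.8 dB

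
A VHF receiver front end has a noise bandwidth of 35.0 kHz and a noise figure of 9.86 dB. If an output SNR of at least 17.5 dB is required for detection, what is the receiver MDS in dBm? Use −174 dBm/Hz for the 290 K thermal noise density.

Sensitivity = −174 + 10 log₁₀(B) + NF + SNR_min
= −174 + 45.44 + 9.86 + 17.5
= −101.20 dBm → −101.2 dBm

−101.2 dBm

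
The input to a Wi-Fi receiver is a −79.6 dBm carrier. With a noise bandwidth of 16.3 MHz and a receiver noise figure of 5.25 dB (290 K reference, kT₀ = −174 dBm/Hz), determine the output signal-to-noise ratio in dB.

Noise floor: N = −174 + 10 log₁₀(B) + NF
10 log₁₀(1.63×10⁷) = 72.12 dB
N = −174 + 72.12 + 5.25 = −96.63 dBm
SNR = P_sig − N = −79.6 − (−96.63) = 17.03 dB → 17.0 dB

17.0 dB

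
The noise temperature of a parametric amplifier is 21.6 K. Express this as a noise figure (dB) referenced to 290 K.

F = 1 + T_e/T₀ = 1 + 21.6/290 = 1.07448
NF = 10 log₁₀(1.07448) = 0.312 dB

0.312 dB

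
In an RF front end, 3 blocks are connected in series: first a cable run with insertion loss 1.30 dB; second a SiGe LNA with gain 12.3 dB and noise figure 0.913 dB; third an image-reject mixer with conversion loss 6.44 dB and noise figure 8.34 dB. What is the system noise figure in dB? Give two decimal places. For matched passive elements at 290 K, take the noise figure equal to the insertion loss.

Convert to linear (a loss of L dB is a gain of −L dB): F_i = 10^(NF_i/10), G_i = 10^(G_i,dB/10)
  Stage 1: F_1 = 10^(1.30/10) = 1.349, G_1 = 10^(−1.30/10) = 0.7413
  Stage 2: F_2 = 10^(0.913/10) = 1.234, G_2 = 10^(12.3/10) = 16.98
  Stage 3: F_3 = 10^(8.34/10) = 6.823, G_3 = 10^(−6.44/10) = 0.2270
Friis cascade:
  F = 1.349 + (1.234 − 1)/0.7413 + (6.823 − 1)/12.59 = 2.127
NF = 10 log₁₀(2.127) = 3.28 dB

3.28 dB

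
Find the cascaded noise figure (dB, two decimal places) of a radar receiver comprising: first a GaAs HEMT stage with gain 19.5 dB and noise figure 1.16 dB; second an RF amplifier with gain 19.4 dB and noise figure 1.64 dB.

1.18 dB

Convert to linear (a loss of L dB is a gain of −L dB): F_i = 10^(NF_i/10), G_i = 10^(G_i,dB/10)
  Stage 1: F_1 = 10^(1.16/10) = 1.306, G_1 = 10^(19.5/10) = 89.13
  Stage 2: F_2 = 10^(1.64/10) = 1.459, G_2 = 10^(19.4/10) = 87.10
Friis cascade:
  F = 1.306 + (1.459 − 1)/89.13 = 1.311
NF = 10 log₁₀(1.311) = 1.18 dB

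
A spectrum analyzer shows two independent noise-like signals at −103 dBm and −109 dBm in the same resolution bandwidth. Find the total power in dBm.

−102.0 dBm

Convert to linear, add, convert back:
P₁ = 5.01×10⁻¹⁴ W, P₂ = 1.26×10⁻¹⁴ W
P_tot = 6.27×10⁻¹⁴ W → 10 log₁₀(P_tot / 10⁻³) = −102.0 dBm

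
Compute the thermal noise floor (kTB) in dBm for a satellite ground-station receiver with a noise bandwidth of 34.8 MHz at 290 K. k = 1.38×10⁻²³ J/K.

−98.6 dBm

P_n = kTB = 1.38×10⁻²³ × 290 × 3.48×10⁷ = 1.39×10⁻¹³ W
In dBm: 10 log₁₀(1.39×10⁻¹³ / 10⁻³) = −98.6 dBm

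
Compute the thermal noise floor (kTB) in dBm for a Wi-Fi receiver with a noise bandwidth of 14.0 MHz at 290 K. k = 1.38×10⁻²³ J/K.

−102.5 dBm

P_n = kTB = 1.38×10⁻²³ × 290 × 1.40×10⁷ = 5.60×10⁻¹⁴ W
In dBm: 10 log₁₀(5.60×10⁻¹⁴ / 10⁻³) = −102.5 dBm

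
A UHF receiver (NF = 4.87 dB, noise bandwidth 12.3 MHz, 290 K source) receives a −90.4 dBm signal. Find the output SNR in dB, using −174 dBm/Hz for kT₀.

Noise floor: N = −174 + 10 log₁₀(B) + NF
10 log₁₀(1.23×10⁷) = 70.9 dB
N = −174 + 70.9 + 4.87 = −98.23 dBm
SNR = P_sig − N = −90.4 − (−98.23) = 7.83 dB → 7.8 dB

7.8 dB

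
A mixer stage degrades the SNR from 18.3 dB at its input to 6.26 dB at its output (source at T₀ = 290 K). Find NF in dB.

12.04 dB

NF (dB) = SNR_in(dB) − SNR_out(dB) when the source is at T₀
NF = 18.3 − 6.26 = 12.04 dB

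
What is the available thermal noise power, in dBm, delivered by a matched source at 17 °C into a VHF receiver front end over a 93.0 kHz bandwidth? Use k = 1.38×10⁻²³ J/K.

T = 17 °C + 273.15 = 290.15 K
P_n = kTB = 1.38×10⁻²³ × 290.15 × 9.30×10⁴ = 3.72×10⁻¹⁶ W
In dBm: 10 log₁₀(3.72×10⁻¹⁶ / 10⁻³) = −124.3 dBm

−124.3 dBm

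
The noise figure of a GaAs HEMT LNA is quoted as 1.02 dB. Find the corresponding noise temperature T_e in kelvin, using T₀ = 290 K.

76.8 K

F = 10^(1.02/10) = 1.26474
T_e = (F − 1)·T₀ = (1.26474 − 1) × 290 = 76.8 K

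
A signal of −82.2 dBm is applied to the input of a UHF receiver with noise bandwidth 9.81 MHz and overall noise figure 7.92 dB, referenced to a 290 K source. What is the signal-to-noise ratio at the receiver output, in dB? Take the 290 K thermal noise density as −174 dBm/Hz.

14.0 dB

Noise floor: N = −174 + 10 log₁₀(B) + NF
10 log₁₀(9.81×10⁶) = 69.92 dB
N = −174 + 69.92 + 7.92 = −96.16 dBm
SNR = P_sig − N = −82.2 − (−96.16) = 13.96 dB → 14.0 dB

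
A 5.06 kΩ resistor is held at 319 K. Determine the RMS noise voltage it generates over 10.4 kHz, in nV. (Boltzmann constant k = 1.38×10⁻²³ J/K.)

V_n = √(4kTRB)
4kTRB = 4 × 1.38×10⁻²³ × 319 × 5.06×10³ × 1.04×10⁴ = 9.27×10⁻¹³ V²
V_n = √(9.27×10⁻¹³) = 9.63×10⁻⁷ V = 963 nV

963 nV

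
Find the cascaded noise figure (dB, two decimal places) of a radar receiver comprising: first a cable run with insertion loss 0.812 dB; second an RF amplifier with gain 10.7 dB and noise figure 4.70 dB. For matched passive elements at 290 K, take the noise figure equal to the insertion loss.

5.51 dB

Convert to linear (a loss of L dB is a gain of −L dB): F_i = 10^(NF_i/10), G_i = 10^(G_i,dB/10)
  Stage 1: F_1 = 10^(0.812/10) = 1.206, G_1 = 10^(−0.812/10) = 0.8295
  Stage 2: F_2 = 10^(4.70/10) = 2.951, G_2 = 10^(10.7/10) = 11.75
Friis cascade:
  F = 1.206 + (2.951 − 1)/0.8295 = 3.558
NF = 10 log₁₀(3.558) = 5.51 dB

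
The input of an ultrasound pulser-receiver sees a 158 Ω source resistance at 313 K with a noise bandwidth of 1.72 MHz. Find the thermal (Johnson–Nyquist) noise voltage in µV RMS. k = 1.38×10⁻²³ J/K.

2.17 µV

V_n = √(4kTRB)
4kTRB = 4 × 1.38×10⁻²³ × 313 × 1.58×10² × 1.72×10⁶ = 4.70×10⁻¹² V²
V_n = √(4.70×10⁻¹²) = 2.17×10⁻⁶ V = 2.17 µV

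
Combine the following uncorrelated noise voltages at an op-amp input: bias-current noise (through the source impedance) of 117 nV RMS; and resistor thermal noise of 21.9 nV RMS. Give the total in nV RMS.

119 nV

Uncorrelated sources add in power (mean-square): V_tot = √(ΣV_i²)
V_tot = √[(1.17×10⁻⁷)² + (2.19×10⁻⁸)²] = 1.19×10⁻⁷ V = 119 nV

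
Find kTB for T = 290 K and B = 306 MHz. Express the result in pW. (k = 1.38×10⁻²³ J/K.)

P_n = kTB = 1.38×10⁻²³ × 290 × 3.06×10⁸ = 1.22×10⁻¹² W = 1.22 pW

1.22 pW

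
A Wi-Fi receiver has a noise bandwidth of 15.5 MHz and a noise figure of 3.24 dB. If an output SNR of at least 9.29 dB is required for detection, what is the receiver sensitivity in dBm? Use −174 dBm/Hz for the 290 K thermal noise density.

Sensitivity = −174 + 10 log₁₀(B) + NF + SNR_min
= −174 + 71.9 + 3.24 + 9.29
= −89.57 dBm → −89.6 dBm

−89.6 dBm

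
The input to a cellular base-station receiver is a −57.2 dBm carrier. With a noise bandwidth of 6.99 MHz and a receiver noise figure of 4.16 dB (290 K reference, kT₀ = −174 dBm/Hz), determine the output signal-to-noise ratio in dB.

Noise floor: N = −174 + 10 log₁₀(B) + NF
10 log₁₀(6.99×10⁶) = 68.44 dB
N = −174 + 68.44 + 4.16 = −101.40 dBm
SNR = P_sig − N = −57.2 − (−101.40) = 44.20 dB → 44.2 dB

44.2 dB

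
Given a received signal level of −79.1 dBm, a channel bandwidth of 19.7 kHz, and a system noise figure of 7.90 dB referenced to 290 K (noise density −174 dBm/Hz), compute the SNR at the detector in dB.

Noise floor: N = −174 + 10 log₁₀(B) + NF
10 log₁₀(1.97×10⁴) = 42.94 dB
N = −174 + 42.94 + 7.90 = −123.16 dBm
SNR = P_sig − N = −79.1 − (−123.16) = 44.06 dB → 44.1 dB

44.1 dB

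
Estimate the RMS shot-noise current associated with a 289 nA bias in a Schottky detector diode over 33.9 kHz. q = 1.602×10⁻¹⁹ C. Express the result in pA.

I_n = √(2qI·B)
2qI·B = 2 × 1.602×10⁻¹⁹ × 2.89×10⁻⁷ × 3.39×10⁴ = 3.14×10⁻²¹ A²
I_n = √(3.14×10⁻²¹) = 5.60×10⁻¹¹ A = 56.0 pA

56.0 pA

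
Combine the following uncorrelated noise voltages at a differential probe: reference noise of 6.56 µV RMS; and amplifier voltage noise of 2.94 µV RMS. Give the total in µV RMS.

Uncorrelated sources add in power (mean-square): V_tot = √(ΣV_i²)
V_tot = √[(6.56×10⁻⁶)² + (2.94×10⁻⁶)²] = 7.19×10⁻⁶ V = 7.19 µV

7.19 µV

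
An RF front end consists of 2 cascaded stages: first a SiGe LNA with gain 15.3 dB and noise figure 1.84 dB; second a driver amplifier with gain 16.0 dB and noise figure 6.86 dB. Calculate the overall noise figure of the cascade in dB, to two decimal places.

Convert to linear (a loss of L dB is a gain of −L dB): F_i = 10^(NF_i/10), G_i = 10^(G_i,dB/10)
  Stage 1: F_1 = 10^(1.84/10) = 1.528, G_1 = 10^(15.3/10) = 33.88
  Stage 2: F_2 = 10^(6.86/10) = 4.853, G_2 = 10^(16.0/10) = 39.81
Friis cascade:
  F = 1.528 + (4.853 − 1)/33.88 = 1.641
NF = 10 log₁₀(1.641) = 2.15 dB

2.15 dB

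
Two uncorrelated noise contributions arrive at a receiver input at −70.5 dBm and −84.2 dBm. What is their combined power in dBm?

Convert to linear, add, convert back:
P₁ = 8.91×10⁻¹¹ W, P₂ = 3.80×10⁻¹² W
P_tot = 9.29×10⁻¹¹ W → 10 log₁₀(P_tot / 10⁻³) = −70.3 dBm

−70.3 dBm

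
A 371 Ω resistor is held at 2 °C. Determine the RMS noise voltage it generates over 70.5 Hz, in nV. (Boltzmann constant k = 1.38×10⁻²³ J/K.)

19.9 nV

T = 2 °C + 273.15 = 275.15 K
V_n = √(4kTRB)
4kTRB = 4 × 1.38×10⁻²³ × 275.15 × 3.71×10² × 7.05×10¹ = 3.97×10⁻¹⁶ V²
V_n = √(3.97×10⁻¹⁶) = 1.99×10⁻⁸ V = 19.9 nV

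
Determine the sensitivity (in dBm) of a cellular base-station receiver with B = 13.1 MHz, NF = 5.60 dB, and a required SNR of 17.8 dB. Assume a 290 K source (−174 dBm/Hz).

−79.4 dBm

Sensitivity = −174 + 10 log₁₀(B) + NF + SNR_min
= −174 + 71.17 + 5.60 + 17.8
= −79.43 dBm → −79.4 dBm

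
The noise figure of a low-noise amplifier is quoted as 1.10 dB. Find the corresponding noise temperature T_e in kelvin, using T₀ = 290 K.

83.6 K

F = 10^(1.10/10) = 1.28825
T_e = (F − 1)·T₀ = (1.28825 − 1) × 290 = 83.6 K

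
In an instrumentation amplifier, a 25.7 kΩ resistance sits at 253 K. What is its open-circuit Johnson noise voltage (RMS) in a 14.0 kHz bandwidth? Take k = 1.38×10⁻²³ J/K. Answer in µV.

V_n = √(4kTRB)
4kTRB = 4 × 1.38×10⁻²³ × 253 × 2.57×10⁴ × 1.40×10⁴ = 5.02×10⁻¹² V²
V_n = √(5.02×10⁻¹²) = 2.24×10⁻⁶ V = 2.24 µV

2.24 µV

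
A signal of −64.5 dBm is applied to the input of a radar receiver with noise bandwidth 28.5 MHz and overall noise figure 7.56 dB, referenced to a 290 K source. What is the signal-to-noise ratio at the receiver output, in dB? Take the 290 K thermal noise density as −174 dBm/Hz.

Noise floor: N = −174 + 10 log₁₀(B) + NF
10 log₁₀(2.85×10⁷) = 74.55 dB
N = −174 + 74.55 + 7.56 = −91.89 dBm
SNR = P_sig − N = −64.5 − (−91.89) = 27.39 dB → 27.4 dB

27.4 dB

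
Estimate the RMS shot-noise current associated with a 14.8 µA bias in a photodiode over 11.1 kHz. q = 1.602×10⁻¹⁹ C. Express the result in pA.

I_n = √(2qI·B)
2qI·B = 2 × 1.602×10⁻¹⁹ × 1.48×10⁻⁵ × 1.11×10⁴ = 5.26×10⁻²⁰ A²
I_n = √(5.26×10⁻²⁰) = 2.29×10⁻¹⁰ A = 229 pA

229 pA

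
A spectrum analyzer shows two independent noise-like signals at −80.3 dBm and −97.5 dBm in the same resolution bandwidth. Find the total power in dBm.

Convert to linear, add, convert back:
P₁ = 9.33×10⁻¹² W, P₂ = 1.78×10⁻¹³ W
P_tot = 9.51×10⁻¹² W → 10 log₁₀(P_tot / 10⁻³) = −80.2 dBm

−80.2 dBm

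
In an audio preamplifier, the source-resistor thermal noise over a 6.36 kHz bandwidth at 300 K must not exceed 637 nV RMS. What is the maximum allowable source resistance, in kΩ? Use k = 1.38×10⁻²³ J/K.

Johnson–Nyquist: V_n = √(4kTRB) ⇒ R = V_n² / (4kTB)
4kTB = 4 × 1.38×10⁻²³ × 300 × 6.36×10³ = 1.05×10⁻¹⁶
R = (6.37×10⁻⁷)² / 1.05×10⁻¹⁶ = 3.85×10³ Ω = 3.85 kΩ

3.85 kΩ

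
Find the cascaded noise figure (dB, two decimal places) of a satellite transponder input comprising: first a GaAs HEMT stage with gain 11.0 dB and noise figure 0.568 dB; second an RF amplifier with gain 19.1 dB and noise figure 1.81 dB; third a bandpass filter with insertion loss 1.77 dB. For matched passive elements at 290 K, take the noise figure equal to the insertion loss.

0.72 dB

Convert to linear (a loss of L dB is a gain of −L dB): F_i = 10^(NF_i/10), G_i = 10^(G_i,dB/10)
  Stage 1: F_1 = 10^(0.568/10) = 1.140, G_1 = 10^(11.0/10) = 12.59
  Stage 2: F_2 = 10^(1.81/10) = 1.517, G_2 = 10^(19.1/10) = 81.28
  Stage 3: F_3 = 10^(1.77/10) = 1.503, G_3 = 10^(−1.77/10) = 0.6653
Friis cascade:
  F = 1.140 + (1.517 − 1)/12.59 + (1.503 − 1)/1023 = 1.181
NF = 10 log₁₀(1.181) = 0.72 dB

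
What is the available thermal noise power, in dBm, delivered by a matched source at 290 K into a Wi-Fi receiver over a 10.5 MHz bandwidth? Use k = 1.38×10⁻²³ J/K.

−103.8 dBm

P_n = kTB = 1.38×10⁻²³ × 290 × 1.05×10⁷ = 4.20×10⁻¹⁴ W
In dBm: 10 log₁₀(4.20×10⁻¹⁴ / 10⁻³) = −103.8 dBm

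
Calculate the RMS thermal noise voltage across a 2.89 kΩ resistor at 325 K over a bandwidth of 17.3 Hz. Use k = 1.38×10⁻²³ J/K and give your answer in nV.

V_n = √(4kTRB)
4kTRB = 4 × 1.38×10⁻²³ × 325 × 2.89×10³ × 1.73×10¹ = 8.97×10⁻¹⁶ V²
V_n = √(8.97×10⁻¹⁶) = 2.99×10⁻⁸ V = 29.9 nV

29.9 nV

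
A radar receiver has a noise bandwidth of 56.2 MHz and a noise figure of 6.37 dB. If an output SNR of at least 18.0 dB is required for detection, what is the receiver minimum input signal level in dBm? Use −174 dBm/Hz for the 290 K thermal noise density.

Sensitivity = −174 + 10 log₁₀(B) + NF + SNR_min
= −174 + 77.5 + 6.37 + 18.0
= −72.13 dBm → −72.1 dBm

−72.1 dBm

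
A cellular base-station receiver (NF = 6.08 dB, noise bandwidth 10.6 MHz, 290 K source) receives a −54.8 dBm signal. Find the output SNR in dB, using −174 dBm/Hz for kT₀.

42.9 dB

Noise floor: N = −174 + 10 log₁₀(B) + NF
10 log₁₀(1.06×10⁷) = 70.25 dB
N = −174 + 70.25 + 6.08 = −97.67 dBm
SNR = P_sig − N = −54.8 − (−97.67) = 42.87 dB → 42.9 dB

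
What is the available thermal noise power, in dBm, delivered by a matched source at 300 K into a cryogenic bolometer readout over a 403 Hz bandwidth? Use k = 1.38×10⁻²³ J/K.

−147.8 dBm

P_n = kTB = 1.38×10⁻²³ × 300 × 4.03×10² = 1.67×10⁻¹⁸ W
In dBm: 10 log₁₀(1.67×10⁻¹⁸ / 10⁻³) = −147.8 dBm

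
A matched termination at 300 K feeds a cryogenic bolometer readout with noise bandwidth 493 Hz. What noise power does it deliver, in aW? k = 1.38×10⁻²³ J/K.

2.04 aW

P_n = kTB = 1.38×10⁻²³ × 300 × 4.93×10² = 2.04×10⁻¹⁸ W = 2.04 aW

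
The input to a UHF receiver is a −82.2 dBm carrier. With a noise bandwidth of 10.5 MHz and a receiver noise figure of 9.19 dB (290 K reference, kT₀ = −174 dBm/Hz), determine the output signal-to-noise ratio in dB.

12.4 dB

Noise floor: N = −174 + 10 log₁₀(B) + NF
10 log₁₀(1.05×10⁷) = 70.21 dB
N = −174 + 70.21 + 9.19 = −94.60 dBm
SNR = P_sig − N = −82.2 − (−94.60) = 12.40 dB → 12.4 dB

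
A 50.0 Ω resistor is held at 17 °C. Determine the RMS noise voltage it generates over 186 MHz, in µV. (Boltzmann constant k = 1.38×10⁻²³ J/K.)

T = 17 °C + 273.15 = 290.15 K
V_n = √(4kTRB)
4kTRB = 4 × 1.38×10⁻²³ × 290.15 × 5.00×10¹ × 1.86×10⁸ = 1.49×10⁻¹⁰ V²
V_n = √(1.49×10⁻¹⁰) = 1.22×10⁻⁵ V = 12.2 µV

12.2 µV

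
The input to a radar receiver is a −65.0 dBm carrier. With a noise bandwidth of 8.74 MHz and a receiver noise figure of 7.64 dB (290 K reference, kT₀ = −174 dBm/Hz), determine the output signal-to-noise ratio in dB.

31.9 dB

Noise floor: N = −174 + 10 log₁₀(B) + NF
10 log₁₀(8.74×10⁶) = 69.42 dB
N = −174 + 69.42 + 7.64 = −96.94 dBm
SNR = P_sig − N = −65.0 − (−96.94) = 31.94 dB → 31.9 dB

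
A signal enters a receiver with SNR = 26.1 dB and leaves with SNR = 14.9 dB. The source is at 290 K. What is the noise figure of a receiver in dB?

11.2 dB

NF (dB) = SNR_in(dB) − SNR_out(dB) when the source is at T₀
NF = 26.1 − 14.9 = 11.2 dB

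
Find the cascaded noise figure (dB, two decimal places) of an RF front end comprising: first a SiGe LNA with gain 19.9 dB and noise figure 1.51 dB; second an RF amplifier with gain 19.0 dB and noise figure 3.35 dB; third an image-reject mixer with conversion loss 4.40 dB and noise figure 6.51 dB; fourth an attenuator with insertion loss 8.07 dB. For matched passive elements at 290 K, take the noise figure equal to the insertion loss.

1.55 dB

Convert to linear (a loss of L dB is a gain of −L dB): F_i = 10^(NF_i/10), G_i = 10^(G_i,dB/10)
  Stage 1: F_1 = 10^(1.51/10) = 1.416, G_1 = 10^(19.9/10) = 97.72
  Stage 2: F_2 = 10^(3.35/10) = 2.163, G_2 = 10^(19.0/10) = 79.43
  Stage 3: F_3 = 10^(6.51/10) = 4.477, G_3 = 10^(−4.40/10) = 0.3631
  Stage 4: F_4 = 10^(8.07/10) = 6.412, G_4 = 10^(−8.07/10) = 0.1560
Friis cascade:
  F = 1.416 + (2.163 − 1)/97.72 + (4.477 − 1)/7762 + (6.412 − 1)/2818 = 1.430
NF = 10 log₁₀(1.430) = 1.55 dB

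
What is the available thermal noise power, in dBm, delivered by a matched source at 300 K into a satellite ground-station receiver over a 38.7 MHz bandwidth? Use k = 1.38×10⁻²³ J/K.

−98.0 dBm

P_n = kTB = 1.38×10⁻²³ × 300 × 3.87×10⁷ = 1.60×10⁻¹³ W
In dBm: 10 log₁₀(1.60×10⁻¹³ / 10⁻³) = −98.0 dBm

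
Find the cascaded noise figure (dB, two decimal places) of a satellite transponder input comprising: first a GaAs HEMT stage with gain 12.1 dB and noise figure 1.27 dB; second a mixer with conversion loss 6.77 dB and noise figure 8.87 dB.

2.44 dB

Convert to linear (a loss of L dB is a gain of −L dB): F_i = 10^(NF_i/10), G_i = 10^(G_i,dB/10)
  Stage 1: F_1 = 10^(1.27/10) = 1.340, G_1 = 10^(12.1/10) = 16.22
  Stage 2: F_2 = 10^(8.87/10) = 7.709, G_2 = 10^(−6.77/10) = 0.2104
Friis cascade:
  F = 1.340 + (7.709 − 1)/16.22 = 1.753
NF = 10 log₁₀(1.753) = 2.44 dB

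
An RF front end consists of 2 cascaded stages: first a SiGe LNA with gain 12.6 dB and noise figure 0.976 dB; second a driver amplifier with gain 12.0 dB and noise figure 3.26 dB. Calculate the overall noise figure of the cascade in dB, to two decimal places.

1.18 dB

Convert to linear (a loss of L dB is a gain of −L dB): F_i = 10^(NF_i/10), G_i = 10^(G_i,dB/10)
  Stage 1: F_1 = 10^(0.976/10) = 1.252, G_1 = 10^(12.6/10) = 18.20
  Stage 2: F_2 = 10^(3.26/10) = 2.118, G_2 = 10^(12.0/10) = 15.85
Friis cascade:
  F = 1.252 + (2.118 − 1)/18.20 = 1.313
NF = 10 log₁₀(1.313) = 1.18 dB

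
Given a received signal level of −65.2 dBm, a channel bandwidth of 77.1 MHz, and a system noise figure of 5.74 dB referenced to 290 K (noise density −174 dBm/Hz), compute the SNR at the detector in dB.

24.2 dB

Noise floor: N = −174 + 10 log₁₀(B) + NF
10 log₁₀(7.71×10⁷) = 78.87 dB
N = −174 + 78.87 + 5.74 = −89.39 dBm
SNR = P_sig − N = −65.2 − (−89.39) = 24.19 dB → 24.2 dB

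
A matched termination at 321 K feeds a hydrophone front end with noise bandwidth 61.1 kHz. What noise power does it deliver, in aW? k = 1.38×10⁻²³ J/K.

P_n = kTB = 1.38×10⁻²³ × 321 × 6.11×10⁴ = 2.71×10⁻¹⁶ W = 271 aW

271 aW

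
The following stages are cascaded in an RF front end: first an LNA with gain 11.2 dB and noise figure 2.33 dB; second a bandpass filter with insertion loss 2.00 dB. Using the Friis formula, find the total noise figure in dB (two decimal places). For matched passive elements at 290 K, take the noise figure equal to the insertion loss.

2.44 dB

Convert to linear (a loss of L dB is a gain of −L dB): F_i = 10^(NF_i/10), G_i = 10^(G_i,dB/10)
  Stage 1: F_1 = 10^(2.33/10) = 1.710, G_1 = 10^(11.2/10) = 13.18
  Stage 2: F_2 = 10^(2.00/10) = 1.585, G_2 = 10^(−2.00/10) = 0.6310
Friis cascade:
  F = 1.710 + (1.585 − 1)/13.18 = 1.754
NF = 10 log₁₀(1.754) = 2.44 dB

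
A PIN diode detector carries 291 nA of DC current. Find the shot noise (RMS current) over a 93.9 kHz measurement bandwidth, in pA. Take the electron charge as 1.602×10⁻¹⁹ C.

I_n = √(2qI·B)
2qI·B = 2 × 1.602×10⁻¹⁹ × 2.91×10⁻⁷ × 9.39×10⁴ = 8.75×10⁻²¹ A²
I_n = √(8.75×10⁻²¹) = 9.36×10⁻¹¹ A = 93.6 pA

93.6 pA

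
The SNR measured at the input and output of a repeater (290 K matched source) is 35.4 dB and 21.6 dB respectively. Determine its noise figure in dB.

13.8 dB

NF (dB) = SNR_in(dB) − SNR_out(dB) when the source is at T₀
NF = 35.4 − 21.6 = 13.8 dB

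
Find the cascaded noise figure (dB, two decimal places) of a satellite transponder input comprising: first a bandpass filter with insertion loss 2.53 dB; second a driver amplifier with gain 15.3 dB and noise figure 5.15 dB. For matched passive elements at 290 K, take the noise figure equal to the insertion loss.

Convert to linear (a loss of L dB is a gain of −L dB): F_i = 10^(NF_i/10), G_i = 10^(G_i,dB/10)
  Stage 1: F_1 = 10^(2.53/10) = 1.791, G_1 = 10^(−2.53/10) = 0.5585
  Stage 2: F_2 = 10^(5.15/10) = 3.273, G_2 = 10^(15.3/10) = 33.88
Friis cascade:
  F = 1.791 + (3.273 − 1)/0.5585 = 5.861
NF = 10 log₁₀(5.861) = 7.68 dB

7.68 dB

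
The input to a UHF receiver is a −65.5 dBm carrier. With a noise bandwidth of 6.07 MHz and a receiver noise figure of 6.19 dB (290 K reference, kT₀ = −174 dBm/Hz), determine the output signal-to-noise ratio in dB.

Noise floor: N = −174 + 10 log₁₀(B) + NF
10 log₁₀(6.07×10⁶) = 67.83 dB
N = −174 + 67.83 + 6.19 = −99.98 dBm
SNR = P_sig − N = −65.5 − (−99.98) = 34.48 dB → 34.5 dB

34.5 dB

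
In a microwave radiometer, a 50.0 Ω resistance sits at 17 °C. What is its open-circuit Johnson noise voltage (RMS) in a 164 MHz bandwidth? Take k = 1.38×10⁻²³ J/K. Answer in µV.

11.5 µV

T = 17 °C + 273.15 = 290.15 K
V_n = √(4kTRB)
4kTRB = 4 × 1.38×10⁻²³ × 290.15 × 5.00×10¹ × 1.64×10⁸ = 1.31×10⁻¹⁰ V²
V_n = √(1.31×10⁻¹⁰) = 1.15×10⁻⁵ V = 11.5 µV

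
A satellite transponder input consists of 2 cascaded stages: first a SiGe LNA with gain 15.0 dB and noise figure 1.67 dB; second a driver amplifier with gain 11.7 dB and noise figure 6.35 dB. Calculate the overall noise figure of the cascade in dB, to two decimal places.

1.97 dB

Convert to linear (a loss of L dB is a gain of −L dB): F_i = 10^(NF_i/10), G_i = 10^(G_i,dB/10)
  Stage 1: F_1 = 10^(1.67/10) = 1.469, G_1 = 10^(15.0/10) = 31.62
  Stage 2: F_2 = 10^(6.35/10) = 4.315, G_2 = 10^(11.7/10) = 14.79
Friis cascade:
  F = 1.469 + (4.315 − 1)/31.62 = 1.574
NF = 10 log₁₀(1.574) = 1.97 dB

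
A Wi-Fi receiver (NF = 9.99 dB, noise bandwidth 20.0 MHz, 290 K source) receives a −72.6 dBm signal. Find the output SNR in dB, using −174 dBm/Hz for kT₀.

Noise floor: N = −174 + 10 log₁₀(B) + NF
10 log₁₀(2.00×10⁷) = 73.01 dB
N = −174 + 73.01 + 9.99 = −91.00 dBm
SNR = P_sig − N = −72.6 − (−91.00) = 18.40 dB → 18.4 dB

18.4 dB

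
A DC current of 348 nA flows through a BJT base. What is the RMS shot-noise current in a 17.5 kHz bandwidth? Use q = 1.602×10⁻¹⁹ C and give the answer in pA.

44.2 pA

I_n = √(2qI·B)
2qI·B = 2 × 1.602×10⁻¹⁹ × 3.48×10⁻⁷ × 1.75×10⁴ = 1.95×10⁻²¹ A²
I_n = √(1.95×10⁻²¹) = 4.42×10⁻¹¹ A = 44.2 pA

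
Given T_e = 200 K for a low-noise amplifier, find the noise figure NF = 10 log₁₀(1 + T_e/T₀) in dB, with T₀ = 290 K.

F = 1 + T_e/T₀ = 1 + 200/290 = 1.68966
NF = 10 log₁₀(1.68966) = 2.28 dB

2.28 dB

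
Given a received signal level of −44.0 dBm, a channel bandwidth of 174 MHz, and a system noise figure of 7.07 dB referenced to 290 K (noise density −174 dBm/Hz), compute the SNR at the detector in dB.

Noise floor: N = −174 + 10 log₁₀(B) + NF
10 log₁₀(1.74×10⁸) = 82.41 dB
N = −174 + 82.41 + 7.07 = −84.52 dBm
SNR = P_sig − N = −44.0 − (−84.52) = 40.52 dB → 40.5 dB

40.5 dB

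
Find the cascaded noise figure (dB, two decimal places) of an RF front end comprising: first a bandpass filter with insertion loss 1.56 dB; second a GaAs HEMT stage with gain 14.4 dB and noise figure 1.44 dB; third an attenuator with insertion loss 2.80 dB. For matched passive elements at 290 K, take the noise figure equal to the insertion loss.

Convert to linear (a loss of L dB is a gain of −L dB): F_i = 10^(NF_i/10), G_i = 10^(G_i,dB/10)
  Stage 1: F_1 = 10^(1.56/10) = 1.432, G_1 = 10^(−1.56/10) = 0.6982
  Stage 2: F_2 = 10^(1.44/10) = 1.393, G_2 = 10^(14.4/10) = 27.54
  Stage 3: F_3 = 10^(2.80/10) = 1.905, G_3 = 10^(−2.80/10) = 0.5248
Friis cascade:
  F = 1.432 + (1.393 − 1)/0.6982 + (1.905 − 1)/19.23 = 2.042
NF = 10 log₁₀(2.042) = 3.10 dB

3.10 dB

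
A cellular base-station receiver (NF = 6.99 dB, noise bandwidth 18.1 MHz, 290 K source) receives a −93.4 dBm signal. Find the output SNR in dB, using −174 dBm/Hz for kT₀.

Noise floor: N = −174 + 10 log₁₀(B) + NF
10 log₁₀(1.81×10⁷) = 72.58 dB
N = −174 + 72.58 + 6.99 = −94.43 dBm
SNR = P_sig − N = −93.4 − (−94.43) = 1.03 dB → 1.0 dB

1.0 dB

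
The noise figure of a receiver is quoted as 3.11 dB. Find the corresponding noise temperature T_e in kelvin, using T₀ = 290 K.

303 K

F = 10^(3.11/10) = 2.04644
T_e = (F − 1)·T₀ = (2.04644 − 1) × 290 = 303 K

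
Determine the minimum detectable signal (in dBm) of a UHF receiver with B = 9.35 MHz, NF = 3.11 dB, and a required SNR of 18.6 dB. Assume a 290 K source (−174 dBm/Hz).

Sensitivity = −174 + 10 log₁₀(B) + NF + SNR_min
= −174 + 69.71 + 3.11 + 18.6
= −82.58 dBm → −82.6 dBm

−82.6 dBm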